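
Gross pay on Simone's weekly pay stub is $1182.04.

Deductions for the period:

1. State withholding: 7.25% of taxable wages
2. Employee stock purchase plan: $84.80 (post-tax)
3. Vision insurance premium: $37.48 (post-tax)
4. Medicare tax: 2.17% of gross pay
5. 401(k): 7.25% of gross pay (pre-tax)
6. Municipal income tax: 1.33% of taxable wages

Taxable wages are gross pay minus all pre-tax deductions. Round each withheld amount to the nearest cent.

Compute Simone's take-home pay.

401(k): $1182.04 × 0.0725 = $85.70
Taxable wages = $1182.04 − $85.70 = $1096.34
State withholding: $1096.34 × 0.0725 = $79.48
Municipal income tax: $1096.34 × 0.0133 = $14.58
Medicare tax: $1182.04 × 0.0217 = $25.65
Vision insurance premium: $37.48
Employee stock purchase plan: $84.80
Total deductions = $85.70 + $79.48 + $14.58 + $25.65 + $37.48 + $84.80 = $327.69
Net pay = $1182.04 − $327.69 = $854.35

$854.35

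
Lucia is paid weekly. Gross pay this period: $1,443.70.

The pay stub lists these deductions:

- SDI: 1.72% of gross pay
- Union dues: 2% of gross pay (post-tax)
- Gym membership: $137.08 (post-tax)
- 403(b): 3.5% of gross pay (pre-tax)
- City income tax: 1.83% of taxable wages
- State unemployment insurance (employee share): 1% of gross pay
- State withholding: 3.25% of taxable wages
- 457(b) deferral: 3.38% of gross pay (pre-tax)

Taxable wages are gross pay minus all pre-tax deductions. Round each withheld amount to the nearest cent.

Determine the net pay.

403(b): $1,443.70 × 0.035 = $50.53
457(b) deferral: $1,443.70 × 0.0338 = $48.80
Pre-tax total = $50.53 + $48.80 = $99.33
Taxable wages = $1,443.70 − $99.33 = $1,344.37
City income tax: $1,344.37 × 0.0183 = $24.60
State withholding: $1,344.37 × 0.0325 = $43.69
SDI: $1,443.70 × 0.0172 = $24.83
State unemployment insurance (employee share): $1,443.70 × 0.01 = $14.44
Gym membership: $137.08
Union dues: $1,443.70 × 0.02 = $28.87
Total deductions = $50.53 + $48.80 + $24.60 + $43.69 + $24.83 + $14.44 + $137.08 + $28.87 = $372.84
Net pay = $1,443.70 − $372.84 = $1,070.86

$1,070.86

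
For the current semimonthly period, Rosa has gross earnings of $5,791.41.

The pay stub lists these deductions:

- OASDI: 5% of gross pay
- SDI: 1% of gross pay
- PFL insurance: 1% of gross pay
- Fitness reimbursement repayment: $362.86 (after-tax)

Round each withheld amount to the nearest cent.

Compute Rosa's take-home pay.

PFL insurance: $5,791.41 × 0.01 = $57.91
SDI: $5,791.41 × 0.01 = $57.91
OASDI: $5,791.41 × 0.05 = $289.57
Fitness reimbursement repayment: $362.86
Total deductions = $57.91 + $57.91 + $289.57 + $362.86 = $768.25
Net pay = $5,791.41 − $768.25 = $5,023.16

$5,023.16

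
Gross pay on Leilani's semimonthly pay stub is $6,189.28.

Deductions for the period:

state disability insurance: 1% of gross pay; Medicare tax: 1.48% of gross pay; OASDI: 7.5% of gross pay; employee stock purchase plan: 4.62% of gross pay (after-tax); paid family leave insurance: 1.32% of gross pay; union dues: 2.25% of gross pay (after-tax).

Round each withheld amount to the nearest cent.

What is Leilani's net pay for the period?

OASDI: $6,189.28 × 0.075 = $464.20
Medicare tax: $6,189.28 × 0.0148 = $91.60
Paid family leave insurance: $6,189.28 × 0.0132 = $81.70
State disability insurance: $6,189.28 × 0.01 = $61.89
Union dues: $6,189.28 × 0.0225 = $139.26
Employee stock purchase plan: $6,189.28 × 0.0462 = $285.94
Total deductions = $464.20 + $91.60 + $81.70 + $61.89 + $139.26 + $285.94 = $1,124.59
Net pay = $6,189.28 − $1,124.59 = $5,064.69

$5,064.69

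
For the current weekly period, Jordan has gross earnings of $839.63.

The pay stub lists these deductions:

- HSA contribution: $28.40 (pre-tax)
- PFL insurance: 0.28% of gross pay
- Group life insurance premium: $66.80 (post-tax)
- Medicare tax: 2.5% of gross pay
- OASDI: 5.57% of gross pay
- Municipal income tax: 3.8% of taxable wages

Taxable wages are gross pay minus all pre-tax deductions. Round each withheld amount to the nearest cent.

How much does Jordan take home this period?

$643.49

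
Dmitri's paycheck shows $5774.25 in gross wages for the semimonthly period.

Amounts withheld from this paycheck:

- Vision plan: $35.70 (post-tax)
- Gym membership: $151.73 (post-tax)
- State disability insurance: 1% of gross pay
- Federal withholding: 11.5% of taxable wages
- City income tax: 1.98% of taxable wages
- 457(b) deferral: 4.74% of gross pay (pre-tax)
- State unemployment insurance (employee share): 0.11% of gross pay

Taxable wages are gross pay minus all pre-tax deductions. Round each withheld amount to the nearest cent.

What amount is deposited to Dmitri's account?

457(b) deferral: $5774.25 × 0.0474 = $273.70
Taxable wages = $5774.25 − $273.70 = $5500.55
Federal withholding: $5500.55 × 0.115 = $632.56
City income tax: $5500.55 × 0.0198 = $108.91
State disability insurance: $5774.25 × 0.01 = $57.74
State unemployment insurance (employee share): $5774.25 × 0.0011 = $6.35
Gym membership: $151.73
Vision plan: $35.70
Total deductions = $273.70 + $632.56 + $108.91 + $57.74 + $6.35 + $151.73 + $35.70 = $1266.69
Net pay = $5774.25 − $1266.69 = $4507.56

$4507.56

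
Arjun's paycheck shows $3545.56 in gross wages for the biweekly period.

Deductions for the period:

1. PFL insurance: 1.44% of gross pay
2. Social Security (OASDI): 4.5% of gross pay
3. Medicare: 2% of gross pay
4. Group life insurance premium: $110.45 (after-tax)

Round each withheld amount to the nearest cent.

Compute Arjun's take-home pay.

$3153.59

Medicare: $3545.56 × 0.02 = $70.91
Social Security (OASDI): $3545.56 × 0.045 = $159.55
PFL insurance: $3545.56 × 0.0144 = $51.06
Group life insurance premium: $110.45
Total deductions = $70.91 + $159.55 + $51.06 + $110.45 = $391.97
Net pay = $3545.56 − $391.97 = $3153.59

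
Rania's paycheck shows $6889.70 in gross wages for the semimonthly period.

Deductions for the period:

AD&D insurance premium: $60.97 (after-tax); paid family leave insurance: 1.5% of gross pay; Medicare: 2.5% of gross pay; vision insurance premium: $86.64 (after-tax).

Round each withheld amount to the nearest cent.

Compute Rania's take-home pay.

Paid family leave insurance: $6889.70 × 0.015 = $103.35
Medicare: $6889.70 × 0.025 = $172.24
Vision insurance premium: $86.64
AD&D insurance premium: $60.97
Total deductions = $103.35 + $172.24 + $86.64 + $60.97 = $423.20
Net pay = $6889.70 − $423.20 = $6466.50

$6466.50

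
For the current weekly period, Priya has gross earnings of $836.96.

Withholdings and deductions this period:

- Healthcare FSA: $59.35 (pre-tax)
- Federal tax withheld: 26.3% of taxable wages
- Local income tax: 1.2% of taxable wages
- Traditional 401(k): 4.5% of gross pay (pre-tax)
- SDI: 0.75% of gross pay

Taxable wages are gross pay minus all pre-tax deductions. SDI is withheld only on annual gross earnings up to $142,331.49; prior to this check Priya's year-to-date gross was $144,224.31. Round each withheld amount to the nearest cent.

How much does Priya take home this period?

Traditional 401(k): $836.96 × 0.045 = $37.66
Healthcare FSA: $59.35
Pre-tax total = $37.66 + $59.35 = $97.01
Taxable wages = $836.96 − $97.01 = $739.95
Local income tax: $739.95 × 0.012 = $8.88
Federal tax withheld: $739.95 × 0.263 = $194.61
SDI: annual cap $142,331.49 already reached (YTD $144,224.31), so $0.00
Total deductions = $37.66 + $59.35 + $8.88 + $194.61 + $0.00 = $300.50
Net pay = $836.96 − $300.50 = $536.46

$536.46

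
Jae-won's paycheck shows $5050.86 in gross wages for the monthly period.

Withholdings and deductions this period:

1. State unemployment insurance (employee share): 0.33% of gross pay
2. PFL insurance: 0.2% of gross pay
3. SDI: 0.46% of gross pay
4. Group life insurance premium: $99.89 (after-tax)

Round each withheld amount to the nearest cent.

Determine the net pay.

PFL insurance: $5050.86 × 0.002 = $10.10
SDI: $5050.86 × 0.0046 = $23.23
State unemployment insurance (employee share): $5050.86 × 0.0033 = $16.67
Group life insurance premium: $99.89
Total deductions = $10.10 + $23.23 + $16.67 + $99.89 = $149.89
Net pay = $5050.86 − $149.89 = $4900.97

$4900.97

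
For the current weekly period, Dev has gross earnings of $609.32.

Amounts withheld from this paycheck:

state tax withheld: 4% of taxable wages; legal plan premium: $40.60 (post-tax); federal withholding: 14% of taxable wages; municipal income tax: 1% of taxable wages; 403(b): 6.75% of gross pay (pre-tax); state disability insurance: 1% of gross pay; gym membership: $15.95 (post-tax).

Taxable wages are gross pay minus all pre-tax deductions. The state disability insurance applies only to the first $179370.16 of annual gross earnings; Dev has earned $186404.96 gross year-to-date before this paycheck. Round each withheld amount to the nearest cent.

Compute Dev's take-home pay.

$403.68

403(b): $609.32 × 0.0675 = $41.13
Taxable wages = $609.32 − $41.13 = $568.19
Municipal income tax: $568.19 × 0.01 = $5.68
Federal withholding: $568.19 × 0.14 = $79.55
State tax withheld: $568.19 × 0.04 = $22.73
State disability insurance: annual cap $179370.16 already reached (YTD $186404.96), so $0.00
Gym membership: $15.95
Legal plan premium: $40.60
Total deductions = $41.13 + $5.68 + $79.55 + $22.73 + $0.00 + $15.95 + $40.60 = $205.64
Net pay = $609.32 − $205.64 = $403.68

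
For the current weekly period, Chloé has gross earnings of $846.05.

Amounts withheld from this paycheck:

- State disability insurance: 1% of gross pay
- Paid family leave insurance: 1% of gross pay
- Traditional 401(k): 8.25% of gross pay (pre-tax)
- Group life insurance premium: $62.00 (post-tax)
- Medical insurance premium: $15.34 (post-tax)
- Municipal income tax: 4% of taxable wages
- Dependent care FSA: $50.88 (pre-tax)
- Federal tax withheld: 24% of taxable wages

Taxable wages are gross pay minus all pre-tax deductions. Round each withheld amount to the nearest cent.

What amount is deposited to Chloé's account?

$428.01

Dependent care FSA: $50.88
Traditional 401(k): $846.05 × 0.0825 = $69.80
Pre-tax total = $50.88 + $69.80 = $120.68
Taxable wages = $846.05 − $120.68 = $725.37
Federal tax withheld: $725.37 × 0.24 = $174.09
Municipal income tax: $725.37 × 0.04 = $29.01
Paid family leave insurance: $846.05 × 0.01 = $8.46
State disability insurance: $846.05 × 0.01 = $8.46
Group life insurance premium: $62.00
Medical insurance premium: $15.34
Total deductions = $50.88 + $69.80 + $174.09 + $29.01 + $8.46 + $8.46 + $62.00 + $15.34 = $418.04
Net pay = $846.05 − $418.04 = $428.01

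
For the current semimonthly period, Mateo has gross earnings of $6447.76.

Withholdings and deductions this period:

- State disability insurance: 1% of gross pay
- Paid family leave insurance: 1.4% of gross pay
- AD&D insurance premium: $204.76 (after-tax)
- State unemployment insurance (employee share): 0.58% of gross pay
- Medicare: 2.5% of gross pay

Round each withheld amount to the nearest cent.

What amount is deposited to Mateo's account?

$5889.66

Medicare: $6447.76 × 0.025 = $161.19
State unemployment insurance (employee share): $6447.76 × 0.0058 = $37.40
State disability insurance: $6447.76 × 0.01 = $64.48
Paid family leave insurance: $6447.76 × 0.014 = $90.27
AD&D insurance premium: $204.76
Total deductions = $161.19 + $37.40 + $64.48 + $90.27 + $204.76 = $558.10
Net pay = $6447.76 − $558.10 = $5889.66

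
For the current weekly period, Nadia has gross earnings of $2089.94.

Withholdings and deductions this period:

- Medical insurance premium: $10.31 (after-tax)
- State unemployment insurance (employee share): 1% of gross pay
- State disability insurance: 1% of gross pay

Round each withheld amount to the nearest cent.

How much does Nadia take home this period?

State disability insurance: $2089.94 × 0.01 = $20.90
State unemployment insurance (employee share): $2089.94 × 0.01 = $20.90
Medical insurance premium: $10.31
Total deductions = $20.90 + $20.90 + $10.31 = $52.11
Net pay = $2089.94 − $52.11 = $2037.83

$2037.83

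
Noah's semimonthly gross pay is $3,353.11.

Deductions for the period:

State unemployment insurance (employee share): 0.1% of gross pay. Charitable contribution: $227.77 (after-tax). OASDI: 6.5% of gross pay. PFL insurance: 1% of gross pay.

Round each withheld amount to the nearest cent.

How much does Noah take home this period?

$2,870.51

OASDI: $3,353.11 × 0.065 = $217.95
PFL insurance: $3,353.11 × 0.01 = $33.53
State unemployment insurance (employee share): $3,353.11 × 0.001 = $3.35
Charitable contribution: $227.77
Total deductions = $217.95 + $33.53 + $3.35 + $227.77 = $482.60
Net pay = $3,353.11 − $482.60 = $2,870.51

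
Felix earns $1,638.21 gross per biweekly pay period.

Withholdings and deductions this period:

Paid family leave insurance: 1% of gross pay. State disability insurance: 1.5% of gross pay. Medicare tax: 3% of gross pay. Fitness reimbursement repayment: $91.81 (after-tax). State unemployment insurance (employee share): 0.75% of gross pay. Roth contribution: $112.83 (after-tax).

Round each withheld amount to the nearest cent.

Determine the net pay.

State disability insurance: $1,638.21 × 0.015 = $24.57
Paid family leave insurance: $1,638.21 × 0.01 = $16.38
Medicare tax: $1,638.21 × 0.03 = $49.15
State unemployment insurance (employee share): $1,638.21 × 0.0075 = $12.29
Fitness reimbursement repayment: $91.81
Roth contribution: $112.83
Total deductions = $24.57 + $16.38 + $49.15 + $12.29 + $91.81 + $112.83 = $307.03
Net pay = $1,638.21 − $307.03 = $1,331.18

$1,331.18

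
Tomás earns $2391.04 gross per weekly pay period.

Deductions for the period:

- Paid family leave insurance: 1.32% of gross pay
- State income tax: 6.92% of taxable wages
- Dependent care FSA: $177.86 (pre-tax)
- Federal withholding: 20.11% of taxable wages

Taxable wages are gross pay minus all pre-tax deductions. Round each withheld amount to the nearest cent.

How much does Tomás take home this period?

$1583.40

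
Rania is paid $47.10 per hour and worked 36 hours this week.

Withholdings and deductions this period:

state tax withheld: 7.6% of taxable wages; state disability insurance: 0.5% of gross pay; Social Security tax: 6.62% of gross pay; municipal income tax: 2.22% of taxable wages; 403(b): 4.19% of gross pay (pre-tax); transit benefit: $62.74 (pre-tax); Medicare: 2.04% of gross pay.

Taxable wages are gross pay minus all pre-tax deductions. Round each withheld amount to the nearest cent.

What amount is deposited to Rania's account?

$1253.12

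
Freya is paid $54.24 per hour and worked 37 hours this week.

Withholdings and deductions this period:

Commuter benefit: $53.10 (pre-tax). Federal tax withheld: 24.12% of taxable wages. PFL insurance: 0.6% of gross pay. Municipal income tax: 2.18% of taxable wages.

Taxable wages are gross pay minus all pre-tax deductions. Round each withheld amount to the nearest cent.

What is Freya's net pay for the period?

Gross pay: 37 × $54.24 = $2,006.88
Commuter benefit: $53.10
Taxable wages = $2,006.88 − $53.10 = $1,953.78
Municipal income tax: $1,953.78 × 0.0218 = $42.59
Federal tax withheld: $1,953.78 × 0.2412 = $471.25
PFL insurance: $2,006.88 × 0.006 = $12.04
Total deductions = $53.10 + $42.59 + $471.25 + $12.04 = $578.98
Net pay = $2,006.88 − $578.98 = $1,427.90

$1,427.90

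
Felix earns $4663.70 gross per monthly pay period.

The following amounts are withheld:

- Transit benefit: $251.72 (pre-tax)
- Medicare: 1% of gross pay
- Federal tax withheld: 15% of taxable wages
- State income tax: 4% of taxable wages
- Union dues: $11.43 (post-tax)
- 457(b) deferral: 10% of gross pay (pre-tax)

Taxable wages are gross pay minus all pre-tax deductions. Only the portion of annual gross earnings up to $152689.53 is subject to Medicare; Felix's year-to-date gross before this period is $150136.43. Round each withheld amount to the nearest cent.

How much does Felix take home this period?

$3158.99

Transit benefit: $251.72
457(b) deferral: $4663.70 × 0.1 = $466.37
Pre-tax total = $251.72 + $466.37 = $718.09
Taxable wages = $4663.70 − $718.09 = $3945.61
Federal tax withheld: $3945.61 × 0.15 = $591.84
State income tax: $3945.61 × 0.04 = $157.82
Medicare: only $152689.53 − $150136.43 = $2553.10 of this check is subject → $2553.10 × 0.01 = $25.53
Union dues: $11.43
Total deductions = $251.72 + $466.37 + $591.84 + $157.82 + $25.53 + $11.43 = $1504.71
Net pay = $4663.70 − $1504.71 = $3158.99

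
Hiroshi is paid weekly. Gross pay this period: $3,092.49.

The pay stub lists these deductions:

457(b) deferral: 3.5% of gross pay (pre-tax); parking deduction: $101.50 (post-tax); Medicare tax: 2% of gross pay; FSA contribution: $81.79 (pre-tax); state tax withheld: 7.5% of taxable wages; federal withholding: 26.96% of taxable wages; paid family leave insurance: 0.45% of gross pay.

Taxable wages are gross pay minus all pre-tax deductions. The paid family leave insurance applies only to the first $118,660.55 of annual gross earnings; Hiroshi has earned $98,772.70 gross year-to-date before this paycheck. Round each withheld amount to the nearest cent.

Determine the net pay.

$1,725.01

457(b) deferral: $3,092.49 × 0.035 = $108.24
FSA contribution: $81.79
Pre-tax total = $108.24 + $81.79 = $190.03
Taxable wages = $3,092.49 − $190.03 = $2,902.46
State tax withheld: $2,902.46 × 0.075 = $217.68
Federal withholding: $2,902.46 × 0.2696 = $782.50
Medicare tax: $3,092.49 × 0.02 = $61.85
Paid family leave insurance: cap not yet reached, full $3,092.49 is subject → $3,092.49 × 0.0045 = $13.92
Parking deduction: $101.50
Total deductions = $108.24 + $81.79 + $217.68 + $782.50 + $61.85 + $13.92 + $101.50 = $1,367.48
Net pay = $3,092.49 − $1,367.48 = $1,725.01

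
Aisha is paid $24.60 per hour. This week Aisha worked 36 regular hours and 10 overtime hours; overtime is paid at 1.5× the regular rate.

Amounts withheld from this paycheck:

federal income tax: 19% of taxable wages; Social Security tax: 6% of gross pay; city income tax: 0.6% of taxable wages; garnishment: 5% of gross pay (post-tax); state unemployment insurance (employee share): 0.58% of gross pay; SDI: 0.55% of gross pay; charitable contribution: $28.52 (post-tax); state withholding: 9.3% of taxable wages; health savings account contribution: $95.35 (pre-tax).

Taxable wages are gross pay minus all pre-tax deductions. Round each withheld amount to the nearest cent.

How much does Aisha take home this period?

Regular pay: 36 × $24.60 = $885.60
Overtime pay: 10 × $24.60 × 1.5 = $369.00
Gross pay = $885.60 + $369.00 = $1254.60
Health savings account contribution: $95.35
Taxable wages = $1254.60 − $95.35 = $1159.25
City income tax: $1159.25 × 0.006 = $6.96
Federal income tax: $1159.25 × 0.19 = $220.26
State withholding: $1159.25 × 0.093 = $107.81
SDI: $1254.60 × 0.0055 = $6.90
Social Security tax: $1254.60 × 0.06 = $75.28
State unemployment insurance (employee share): $1254.60 × 0.0058 = $7.28
Charitable contribution: $28.52
Garnishment: $1254.60 × 0.05 = $62.73
Total deductions = $95.35 + $6.96 + $220.26 + $107.81 + $6.90 + $75.28 + $7.28 + $28.52 + $62.73 = $611.09
Net pay = $1254.60 − $611.09 = $643.51

$643.51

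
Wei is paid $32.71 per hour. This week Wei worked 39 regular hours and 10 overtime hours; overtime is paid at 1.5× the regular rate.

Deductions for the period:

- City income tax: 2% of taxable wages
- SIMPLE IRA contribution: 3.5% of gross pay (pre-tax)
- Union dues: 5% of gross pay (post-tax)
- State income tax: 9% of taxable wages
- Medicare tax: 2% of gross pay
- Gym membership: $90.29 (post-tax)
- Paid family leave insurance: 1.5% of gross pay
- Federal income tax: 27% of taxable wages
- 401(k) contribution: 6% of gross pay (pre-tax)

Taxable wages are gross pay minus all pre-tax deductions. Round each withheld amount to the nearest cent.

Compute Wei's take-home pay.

Regular pay: 39 × $32.71 = $1,275.69
Overtime pay: 10 × $32.71 × 1.5 = $490.65
Gross pay = $1,275.69 + $490.65 = $1,766.34
401(k) contribution: $1,766.34 × 0.06 = $105.98
SIMPLE IRA contribution: $1,766.34 × 0.035 = $61.82
Pre-tax total = $105.98 + $61.82 = $167.80
Taxable wages = $1,766.34 − $167.80 = $1,598.54
Federal income tax: $1,598.54 × 0.27 = $431.61
State income tax: $1,598.54 × 0.09 = $143.87
City income tax: $1,598.54 × 0.02 = $31.97
Paid family leave insurance: $1,766.34 × 0.015 = $26.50
Medicare tax: $1,766.34 × 0.02 = $35.33
Union dues: $1,766.34 × 0.05 = $88.32
Gym membership: $90.29
Total deductions = $105.98 + $61.82 + $431.61 + $143.87 + $31.97 + $26.50 + $35.33 + $88.32 + $90.29 = $1,015.69
Net pay = $1,766.34 − $1,015.69 = $750.65

$750.65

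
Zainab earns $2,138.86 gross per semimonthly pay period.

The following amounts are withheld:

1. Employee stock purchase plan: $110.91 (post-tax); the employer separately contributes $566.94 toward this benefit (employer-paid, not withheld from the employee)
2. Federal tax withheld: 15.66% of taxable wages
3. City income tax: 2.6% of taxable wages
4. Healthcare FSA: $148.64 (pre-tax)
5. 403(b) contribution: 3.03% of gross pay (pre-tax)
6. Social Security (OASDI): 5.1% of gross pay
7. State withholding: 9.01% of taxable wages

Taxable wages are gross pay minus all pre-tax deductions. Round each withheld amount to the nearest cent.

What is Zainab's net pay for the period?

$1,180.36

403(b) contribution: $2,138.86 × 0.0303 = $64.81
Healthcare FSA: $148.64
Pre-tax total = $64.81 + $148.64 = $213.45
Taxable wages = $2,138.86 − $213.45 = $1,925.41
City income tax: $1,925.41 × 0.026 = $50.06
State withholding: $1,925.41 × 0.0901 = $173.48
Federal tax withheld: $1,925.41 × 0.1566 = $301.52
Social Security (OASDI): $2,138.86 × 0.051 = $109.08
Employee stock purchase plan: $110.91
(Employer's $566.94 toward employee stock purchase plan is not withheld from the employee.)
Total deductions = $64.81 + $148.64 + $50.06 + $173.48 + $301.52 + $109.08 + $110.91 = $958.50
Net pay = $2,138.86 − $958.50 = $1,180.36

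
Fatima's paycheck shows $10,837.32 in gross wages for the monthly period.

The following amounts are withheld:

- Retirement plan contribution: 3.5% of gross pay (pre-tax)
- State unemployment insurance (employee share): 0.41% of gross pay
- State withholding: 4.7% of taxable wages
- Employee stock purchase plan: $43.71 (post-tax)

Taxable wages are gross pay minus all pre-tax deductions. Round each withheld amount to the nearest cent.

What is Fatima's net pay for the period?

$9,878.34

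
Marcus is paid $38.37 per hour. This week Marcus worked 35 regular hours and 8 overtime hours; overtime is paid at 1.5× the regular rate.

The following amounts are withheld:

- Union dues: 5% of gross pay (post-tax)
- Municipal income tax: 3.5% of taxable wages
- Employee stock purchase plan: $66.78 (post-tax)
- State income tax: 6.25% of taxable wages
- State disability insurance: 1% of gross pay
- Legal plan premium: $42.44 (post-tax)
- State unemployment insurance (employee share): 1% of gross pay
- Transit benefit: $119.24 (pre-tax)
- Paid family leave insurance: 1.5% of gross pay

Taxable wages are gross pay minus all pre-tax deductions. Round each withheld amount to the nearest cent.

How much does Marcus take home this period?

$1,257.44

Regular pay: 35 × $38.37 = $1,342.95
Overtime pay: 8 × $38.37 × 1.5 = $460.44
Gross pay = $1,342.95 + $460.44 = $1,803.39
Transit benefit: $119.24
Taxable wages = $1,803.39 − $119.24 = $1,684.15
State income tax: $1,684.15 × 0.0625 = $105.26
Municipal income tax: $1,684.15 × 0.035 = $58.95
State unemployment insurance (employee share): $1,803.39 × 0.01 = $18.03
State disability insurance: $1,803.39 × 0.01 = $18.03
Paid family leave insurance: $1,803.39 × 0.015 = $27.05
Legal plan premium: $42.44
Employee stock purchase plan: $66.78
Union dues: $1,803.39 × 0.05 = $90.17
Total deductions = $119.24 + $105.26 + $58.95 + $18.03 + $18.03 + $27.05 + $42.44 + $66.78 + $90.17 = $545.95
Net pay = $1,803.39 − $545.95 = $1,257.44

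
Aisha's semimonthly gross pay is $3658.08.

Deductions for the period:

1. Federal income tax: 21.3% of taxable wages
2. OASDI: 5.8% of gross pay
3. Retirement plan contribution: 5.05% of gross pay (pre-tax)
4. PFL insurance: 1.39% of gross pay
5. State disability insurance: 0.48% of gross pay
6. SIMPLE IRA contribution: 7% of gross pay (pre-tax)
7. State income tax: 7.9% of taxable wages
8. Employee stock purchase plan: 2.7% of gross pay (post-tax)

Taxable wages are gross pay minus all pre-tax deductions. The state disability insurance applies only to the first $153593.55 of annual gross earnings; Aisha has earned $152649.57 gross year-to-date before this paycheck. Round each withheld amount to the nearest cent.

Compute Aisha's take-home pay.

$1911.51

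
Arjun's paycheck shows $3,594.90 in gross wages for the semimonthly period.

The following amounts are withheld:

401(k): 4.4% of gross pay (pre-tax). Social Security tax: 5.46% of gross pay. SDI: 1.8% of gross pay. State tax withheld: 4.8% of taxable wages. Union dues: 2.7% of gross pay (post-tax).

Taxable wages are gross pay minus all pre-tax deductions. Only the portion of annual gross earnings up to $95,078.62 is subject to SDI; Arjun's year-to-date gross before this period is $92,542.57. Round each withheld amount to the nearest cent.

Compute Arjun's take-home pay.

401(k): $3,594.90 × 0.044 = $158.18
Taxable wages = $3,594.90 − $158.18 = $3,436.72
State tax withheld: $3,436.72 × 0.048 = $164.96
SDI: only $95,078.62 − $92,542.57 = $2,536.05 of this check is subject → $2,536.05 × 0.018 = $45.65
Social Security tax: $3,594.90 × 0.0546 = $196.28
Union dues: $3,594.90 × 0.027 = $97.06
Total deductions = $158.18 + $164.96 + $45.65 + $196.28 + $97.06 = $662.13
Net pay = $3,594.90 − $662.13 = $2,932.77

$2,932.77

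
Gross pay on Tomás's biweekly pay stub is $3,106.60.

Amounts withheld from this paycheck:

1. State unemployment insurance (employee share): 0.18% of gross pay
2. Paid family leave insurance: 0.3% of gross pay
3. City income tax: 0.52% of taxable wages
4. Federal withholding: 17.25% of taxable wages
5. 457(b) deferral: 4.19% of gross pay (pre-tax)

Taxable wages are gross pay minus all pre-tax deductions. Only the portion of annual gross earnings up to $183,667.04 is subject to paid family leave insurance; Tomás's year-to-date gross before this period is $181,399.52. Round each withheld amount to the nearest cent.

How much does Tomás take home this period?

457(b) deferral: $3,106.60 × 0.0419 = $130.17
Taxable wages = $3,106.60 − $130.17 = $2,976.43
Federal withholding: $2,976.43 × 0.1725 = $513.43
City income tax: $2,976.43 × 0.0052 = $15.48
State unemployment insurance (employee share): $3,106.60 × 0.0018 = $5.59
Paid family leave insurance: only $183,667.04 − $181,399.52 = $2,267.52 of this check is subject → $2,267.52 × 0.003 = $6.80
Total deductions = $130.17 + $513.43 + $15.48 + $5.59 + $6.80 = $671.47
Net pay = $3,106.60 − $671.47 = $2,435.13

$2,435.13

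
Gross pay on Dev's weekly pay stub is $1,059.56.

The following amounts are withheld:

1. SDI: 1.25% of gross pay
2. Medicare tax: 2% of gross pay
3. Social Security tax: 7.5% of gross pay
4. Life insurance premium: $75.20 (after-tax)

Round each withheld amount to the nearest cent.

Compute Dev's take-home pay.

$870.46

Social Security tax: $1,059.56 × 0.075 = $79.47
SDI: $1,059.56 × 0.0125 = $13.24
Medicare tax: $1,059.56 × 0.02 = $21.19
Life insurance premium: $75.20
Total deductions = $79.47 + $13.24 + $21.19 + $75.20 = $189.10
Net pay = $1,059.56 − $189.10 = $870.46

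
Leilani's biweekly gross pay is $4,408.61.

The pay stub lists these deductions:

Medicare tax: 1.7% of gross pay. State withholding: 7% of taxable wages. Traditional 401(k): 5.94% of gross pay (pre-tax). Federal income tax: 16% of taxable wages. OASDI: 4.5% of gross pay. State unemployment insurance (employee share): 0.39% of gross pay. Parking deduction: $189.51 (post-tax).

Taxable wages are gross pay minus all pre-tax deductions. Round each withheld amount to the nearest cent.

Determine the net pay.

$2,712.95

Traditional 401(k): $4,408.61 × 0.0594 = $261.87
Taxable wages = $4,408.61 − $261.87 = $4,146.74
Federal income tax: $4,146.74 × 0.16 = $663.48
State withholding: $4,146.74 × 0.07 = $290.27
Medicare tax: $4,408.61 × 0.017 = $74.95
State unemployment insurance (employee share): $4,408.61 × 0.0039 = $17.19
OASDI: $4,408.61 × 0.045 = $198.39
Parking deduction: $189.51
Total deductions = $261.87 + $663.48 + $290.27 + $74.95 + $17.19 + $198.39 + $189.51 = $1,695.66
Net pay = $4,408.61 − $1,695.66 = $2,712.95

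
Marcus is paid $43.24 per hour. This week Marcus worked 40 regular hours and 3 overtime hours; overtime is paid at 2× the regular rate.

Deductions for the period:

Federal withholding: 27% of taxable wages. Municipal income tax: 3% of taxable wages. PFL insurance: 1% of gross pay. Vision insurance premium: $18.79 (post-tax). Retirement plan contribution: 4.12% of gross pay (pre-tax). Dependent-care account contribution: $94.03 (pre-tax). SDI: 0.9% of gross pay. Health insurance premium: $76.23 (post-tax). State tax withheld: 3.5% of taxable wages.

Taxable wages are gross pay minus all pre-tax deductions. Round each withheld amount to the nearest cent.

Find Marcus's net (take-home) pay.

Regular pay: 40 × $43.24 = $1,729.60
Overtime pay: 3 × $43.24 × 2 = $259.44
Gross pay = $1,729.60 + $259.44 = $1,989.04
Dependent-care account contribution: $94.03
Retirement plan contribution: $1,989.04 × 0.0412 = $81.95
Pre-tax total = $94.03 + $81.95 = $175.98
Taxable wages = $1,989.04 − $175.98 = $1,813.06
Federal withholding: $1,813.06 × 0.27 = $489.53
Municipal income tax: $1,813.06 × 0.03 = $54.39
State tax withheld: $1,813.06 × 0.035 = $63.46
PFL insurance: $1,989.04 × 0.01 = $19.89
SDI: $1,989.04 × 0.009 = $17.90
Vision insurance premium: $18.79
Health insurance premium: $76.23
Total deductions = $94.03 + $81.95 + $489.53 + $54.39 + $63.46 + $19.89 + $17.90 + $18.79 + $76.23 = $916.17
Net pay = $1,989.04 − $916.17 = $1,072.87

$1,072.87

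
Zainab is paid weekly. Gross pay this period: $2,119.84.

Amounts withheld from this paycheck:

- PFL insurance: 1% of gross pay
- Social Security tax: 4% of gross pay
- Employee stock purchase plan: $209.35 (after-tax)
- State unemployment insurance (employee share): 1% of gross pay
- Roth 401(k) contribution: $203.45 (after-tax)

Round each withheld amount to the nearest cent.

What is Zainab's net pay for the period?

$1,579.85

Social Security tax: $2,119.84 × 0.04 = $84.79
PFL insurance: $2,119.84 × 0.01 = $21.20
State unemployment insurance (employee share): $2,119.84 × 0.01 = $21.20
Roth 401(k) contribution: $203.45
Employee stock purchase plan: $209.35
Total deductions = $84.79 + $21.20 + $21.20 + $203.45 + $209.35 = $539.99
Net pay = $2,119.84 − $539.99 = $1,579.85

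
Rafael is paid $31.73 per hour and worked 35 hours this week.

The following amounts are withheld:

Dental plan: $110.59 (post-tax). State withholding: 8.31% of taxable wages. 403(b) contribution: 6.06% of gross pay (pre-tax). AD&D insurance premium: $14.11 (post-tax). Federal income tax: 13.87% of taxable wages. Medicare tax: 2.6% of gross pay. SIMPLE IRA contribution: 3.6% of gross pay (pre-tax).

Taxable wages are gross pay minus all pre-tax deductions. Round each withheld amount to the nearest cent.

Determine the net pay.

$627.18

Gross pay: 35 × $31.73 = $1110.55
SIMPLE IRA contribution: $1110.55 × 0.036 = $39.98
403(b) contribution: $1110.55 × 0.0606 = $67.30
Pre-tax total = $39.98 + $67.30 = $107.28
Taxable wages = $1110.55 − $107.28 = $1003.27
Federal income tax: $1003.27 × 0.1387 = $139.15
State withholding: $1003.27 × 0.0831 = $83.37
Medicare tax: $1110.55 × 0.026 = $28.87
AD&D insurance premium: $14.11
Dental plan: $110.59
Total deductions = $39.98 + $67.30 + $139.15 + $83.37 + $28.87 + $14.11 + $110.59 = $483.37
Net pay = $1110.55 − $483.37 = $627.18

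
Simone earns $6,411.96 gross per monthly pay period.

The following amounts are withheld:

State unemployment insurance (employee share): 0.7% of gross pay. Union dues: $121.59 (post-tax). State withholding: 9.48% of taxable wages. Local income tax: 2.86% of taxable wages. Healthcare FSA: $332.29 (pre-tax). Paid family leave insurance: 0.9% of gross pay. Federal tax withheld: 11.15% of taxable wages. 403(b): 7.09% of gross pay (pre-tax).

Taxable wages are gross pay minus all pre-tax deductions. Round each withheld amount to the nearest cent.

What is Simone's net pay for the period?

Healthcare FSA: $332.29
403(b): $6,411.96 × 0.0709 = $454.61
Pre-tax total = $332.29 + $454.61 = $786.90
Taxable wages = $6,411.96 − $786.90 = $5,625.06
State withholding: $5,625.06 × 0.0948 = $533.26
Local income tax: $5,625.06 × 0.0286 = $160.88
Federal tax withheld: $5,625.06 × 0.1115 = $627.19
State unemployment insurance (employee share): $6,411.96 × 0.007 = $44.88
Paid family leave insurance: $6,411.96 × 0.009 = $57.71
Union dues: $121.59
Total deductions = $332.29 + $454.61 + $533.26 + $160.88 + $627.19 + $44.88 + $57.71 + $121.59 = $2,332.41
Net pay = $6,411.96 − $2,332.41 = $4,079.55

$4,079.55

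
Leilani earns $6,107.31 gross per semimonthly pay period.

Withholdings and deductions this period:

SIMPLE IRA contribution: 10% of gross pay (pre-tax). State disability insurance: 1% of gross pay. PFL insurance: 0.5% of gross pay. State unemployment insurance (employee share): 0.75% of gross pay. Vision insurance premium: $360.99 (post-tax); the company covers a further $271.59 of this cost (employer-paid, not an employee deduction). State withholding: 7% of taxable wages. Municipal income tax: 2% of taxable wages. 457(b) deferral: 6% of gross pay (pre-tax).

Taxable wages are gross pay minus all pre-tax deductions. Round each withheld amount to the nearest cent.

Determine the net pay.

SIMPLE IRA contribution: $6,107.31 × 0.1 = $610.73
457(b) deferral: $6,107.31 × 0.06 = $366.44
Pre-tax total = $610.73 + $366.44 = $977.17
Taxable wages = $6,107.31 − $977.17 = $5,130.14
Municipal income tax: $5,130.14 × 0.02 = $102.60
State withholding: $5,130.14 × 0.07 = $359.11
PFL insurance: $6,107.31 × 0.005 = $30.54
State unemployment insurance (employee share): $6,107.31 × 0.0075 = $45.80
State disability insurance: $6,107.31 × 0.01 = $61.07
Vision insurance premium: $360.99
(Employer's $271.59 toward vision insurance premium is not withheld from the employee.)
Total deductions = $610.73 + $366.44 + $102.60 + $359.11 + $30.54 + $45.80 + $61.07 + $360.99 = $1,937.28
Net pay = $6,107.31 − $1,937.28 = $4,170.03

$4,170.03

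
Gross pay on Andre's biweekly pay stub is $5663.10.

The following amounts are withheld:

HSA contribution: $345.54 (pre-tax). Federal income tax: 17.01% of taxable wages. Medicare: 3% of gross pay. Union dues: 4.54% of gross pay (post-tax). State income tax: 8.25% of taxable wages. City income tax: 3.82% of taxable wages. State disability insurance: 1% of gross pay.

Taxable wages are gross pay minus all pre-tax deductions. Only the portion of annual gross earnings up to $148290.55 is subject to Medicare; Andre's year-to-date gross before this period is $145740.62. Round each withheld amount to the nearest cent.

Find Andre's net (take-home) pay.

HSA contribution: $345.54
Taxable wages = $5663.10 − $345.54 = $5317.56
State income tax: $5317.56 × 0.0825 = $438.70
City income tax: $5317.56 × 0.0382 = $203.13
Federal income tax: $5317.56 × 0.1701 = $904.52
Medicare: only $148290.55 − $145740.62 = $2549.93 of this check is subject → $2549.93 × 0.03 = $76.50
State disability insurance: $5663.10 × 0.01 = $56.63
Union dues: $5663.10 × 0.0454 = $257.10
Total deductions = $345.54 + $438.70 + $203.13 + $904.52 + $76.50 + $56.63 + $257.10 = $2282.12
Net pay = $5663.10 − $2282.12 = $3380.98

$3380.98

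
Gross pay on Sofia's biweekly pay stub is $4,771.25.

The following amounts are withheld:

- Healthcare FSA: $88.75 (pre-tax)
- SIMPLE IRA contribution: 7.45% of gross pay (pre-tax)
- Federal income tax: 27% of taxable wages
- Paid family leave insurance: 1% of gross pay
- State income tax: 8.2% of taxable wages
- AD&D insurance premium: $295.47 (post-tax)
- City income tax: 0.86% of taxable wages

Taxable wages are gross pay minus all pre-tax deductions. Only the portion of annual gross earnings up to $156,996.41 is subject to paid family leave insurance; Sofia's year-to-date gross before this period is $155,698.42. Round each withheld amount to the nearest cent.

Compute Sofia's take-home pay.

SIMPLE IRA contribution: $4,771.25 × 0.0745 = $355.46
Healthcare FSA: $88.75
Pre-tax total = $355.46 + $88.75 = $444.21
Taxable wages = $4,771.25 − $444.21 = $4,327.04
Federal income tax: $4,327.04 × 0.27 = $1,168.30
State income tax: $4,327.04 × 0.082 = $354.82
City income tax: $4,327.04 × 0.0086 = $37.21
Paid family leave insurance: only $156,996.41 − $155,698.42 = $1,297.99 of this check is subject → $1,297.99 × 0.01 = $12.98
AD&D insurance premium: $295.47
Total deductions = $355.46 + $88.75 + $1,168.30 + $354.82 + $37.21 + $12.98 + $295.47 = $2,312.99
Net pay = $4,771.25 − $2,312.99 = $2,458.26

$2,458.26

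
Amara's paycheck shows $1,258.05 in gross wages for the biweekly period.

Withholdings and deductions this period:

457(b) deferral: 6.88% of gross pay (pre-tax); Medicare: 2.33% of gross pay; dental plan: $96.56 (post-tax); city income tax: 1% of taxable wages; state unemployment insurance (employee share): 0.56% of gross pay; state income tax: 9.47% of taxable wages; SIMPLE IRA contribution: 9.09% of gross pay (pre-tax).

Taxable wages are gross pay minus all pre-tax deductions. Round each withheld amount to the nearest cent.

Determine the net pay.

$813.54

SIMPLE IRA contribution: $1,258.05 × 0.0909 = $114.36
457(b) deferral: $1,258.05 × 0.0688 = $86.55
Pre-tax total = $114.36 + $86.55 = $200.91
Taxable wages = $1,258.05 − $200.91 = $1,057.14
City income tax: $1,057.14 × 0.01 = $10.57
State income tax: $1,057.14 × 0.0947 = $100.11
State unemployment insurance (employee share): $1,258.05 × 0.0056 = $7.05
Medicare: $1,258.05 × 0.0233 = $29.31
Dental plan: $96.56
Total deductions = $114.36 + $86.55 + $10.57 + $100.11 + $7.05 + $29.31 + $96.56 = $444.51
Net pay = $1,258.05 − $444.51 = $813.54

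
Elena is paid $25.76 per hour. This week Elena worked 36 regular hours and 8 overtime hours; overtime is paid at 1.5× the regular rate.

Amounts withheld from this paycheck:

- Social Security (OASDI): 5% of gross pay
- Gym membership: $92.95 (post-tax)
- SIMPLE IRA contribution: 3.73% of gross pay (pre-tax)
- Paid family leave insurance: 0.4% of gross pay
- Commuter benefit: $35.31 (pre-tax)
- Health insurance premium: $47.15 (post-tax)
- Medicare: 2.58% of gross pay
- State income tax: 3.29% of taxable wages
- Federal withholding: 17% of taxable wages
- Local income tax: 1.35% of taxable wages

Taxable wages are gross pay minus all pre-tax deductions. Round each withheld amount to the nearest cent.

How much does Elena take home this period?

Regular pay: 36 × $25.76 = $927.36
Overtime pay: 8 × $25.76 × 1.5 = $309.12
Gross pay = $927.36 + $309.12 = $1,236.48
Commuter benefit: $35.31
SIMPLE IRA contribution: $1,236.48 × 0.0373 = $46.12
Pre-tax total = $35.31 + $46.12 = $81.43
Taxable wages = $1,236.48 − $81.43 = $1,155.05
Federal withholding: $1,155.05 × 0.17 = $196.36
State income tax: $1,155.05 × 0.0329 = $38.00
Local income tax: $1,155.05 × 0.0135 = $15.59
Medicare: $1,236.48 × 0.0258 = $31.90
Paid family leave insurance: $1,236.48 × 0.004 = $4.95
Social Security (OASDI): $1,236.48 × 0.05 = $61.82
Gym membership: $92.95
Health insurance premium: $47.15
Total deductions = $35.31 + $46.12 + $196.36 + $38.00 + $15.59 + $31.90 + $4.95 + $61.82 + $92.95 + $47.15 = $570.15
Net pay = $1,236.48 − $570.15 = $666.33

$666.33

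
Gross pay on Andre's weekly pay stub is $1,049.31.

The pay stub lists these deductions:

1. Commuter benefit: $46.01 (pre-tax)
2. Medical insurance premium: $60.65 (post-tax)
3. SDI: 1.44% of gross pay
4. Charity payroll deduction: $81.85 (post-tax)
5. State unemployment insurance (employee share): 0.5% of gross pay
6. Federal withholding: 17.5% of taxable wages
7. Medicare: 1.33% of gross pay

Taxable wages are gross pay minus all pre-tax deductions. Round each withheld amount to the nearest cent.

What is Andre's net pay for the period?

$650.90

Commuter benefit: $46.01
Taxable wages = $1,049.31 − $46.01 = $1,003.30
Federal withholding: $1,003.30 × 0.175 = $175.58
Medicare: $1,049.31 × 0.0133 = $13.96
SDI: $1,049.31 × 0.0144 = $15.11
State unemployment insurance (employee share): $1,049.31 × 0.005 = $5.25
Medical insurance premium: $60.65
Charity payroll deduction: $81.85
Total deductions = $46.01 + $175.58 + $13.96 + $15.11 + $5.25 + $60.65 + $81.85 = $398.41
Net pay = $1,049.31 − $398.41 = $650.90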